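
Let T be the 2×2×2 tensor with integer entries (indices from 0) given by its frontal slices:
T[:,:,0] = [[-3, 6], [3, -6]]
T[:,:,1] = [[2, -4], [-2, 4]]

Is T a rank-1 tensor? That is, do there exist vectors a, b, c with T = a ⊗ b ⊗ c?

If T = a ⊗ b ⊗ c then every fibre of T is a multiple of the corresponding factor, so read the factors off the fibres through the nonzero entry T[0,0,0] = -3.
The mode-1 fibre T[:,0,0] = [-3, 3] gives a = (1, -1) (primitive direction); the mode-2 fibre T[0,:,0] = [-3, 6] gives b = (1, -2); then c[k] = T[0,0,k] / (a[0]·b[0]) = [-3, 2] / 1 = (-3, 2).
Expanding (1, -1) ⊗ (1, -2) ⊗ (-3, 2) reproduces all 8 entries of T, so T = (1, -1) ⊗ (1, -2) ⊗ (-3, 2) and rank(T) ≤ 1.
Equivalently every frontal slice T[:,:,k] is c[k] times the rank-1 matrix (1, -1) ⊗ (1, -2). So T has rank 1 (it is nonzero).

Yes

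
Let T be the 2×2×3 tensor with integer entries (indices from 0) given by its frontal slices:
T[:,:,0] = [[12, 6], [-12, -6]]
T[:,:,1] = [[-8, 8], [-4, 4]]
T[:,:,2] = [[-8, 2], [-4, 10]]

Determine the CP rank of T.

3

Lower bound: the mode-3 unfolding of T (rows indexed by k, columns by (i,j) = (0,0), (0,1), (1,0), (1,1)) is [[12, 6, -12, -6], [-8, 8, -4, 4], [-8, 2, -4, 10]].
There the 3×3 minor on rows k ∈ {0, 1, 2}, columns (i,j) ∈ {(0,0), (0,1), (1,0)} is det [[12, 6, -12], [-8, 8, -4], [-8, 2, -4]] = -864 ≠ 0, so this unfolding has rank ≥ 3; CP rank is at least every unfolding rank, so rank(T) ≥ 3. (Flattening ranks never certify an upper bound on CP rank; for that we must actually write T with 3 rank-1 terms.)
Upper bound: T is a sum of 3 rank-1 terms, T = [1, -1] ⊗ [1, 1] ⊗ [8, 0, -4] + [1, -1] ⊗ [2, -1] ⊗ [2, 0, 2] + [2, 1] ⊗ [1, -1] ⊗ [0, -4, -4] (written with every a and b primitive with positive leading entry and the scale carried by c; CP decompositions are not unique, and this one is verified by expanding entrywise), so rank(T) ≤ 3.
These bounds meet, so rank(T) = 3.
Check entry T[0,1,2] = 2: (1)·(1)·(-4) + (1)·(-1)·(2) + (2)·(-1)·(-4) = 2.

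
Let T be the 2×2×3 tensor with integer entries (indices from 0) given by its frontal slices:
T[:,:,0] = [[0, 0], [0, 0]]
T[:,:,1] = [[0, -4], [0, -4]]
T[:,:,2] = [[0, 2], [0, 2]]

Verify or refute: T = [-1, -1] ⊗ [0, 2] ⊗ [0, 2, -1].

Yes

Reconstruct entrywise from the claimed factors. For example, T[0,1,1] = -4 and Σₗ aₗ[0]bₗ[1]cₗ[1] = (-1)·(2)·(2) = -4; checking all 12 entries, every one matches. The claim holds.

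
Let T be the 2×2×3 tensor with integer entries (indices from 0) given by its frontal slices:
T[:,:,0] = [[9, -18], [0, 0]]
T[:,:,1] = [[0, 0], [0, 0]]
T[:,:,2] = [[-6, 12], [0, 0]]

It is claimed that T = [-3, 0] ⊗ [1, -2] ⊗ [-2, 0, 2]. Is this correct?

No

Reconstruct entry (0,0,0) from the claimed factors: Σₗ aₗ[0]bₗ[0]cₗ[0] = (-3)·(1)·(-2) = 6, but T[0,0,0] = 9. The claim is false.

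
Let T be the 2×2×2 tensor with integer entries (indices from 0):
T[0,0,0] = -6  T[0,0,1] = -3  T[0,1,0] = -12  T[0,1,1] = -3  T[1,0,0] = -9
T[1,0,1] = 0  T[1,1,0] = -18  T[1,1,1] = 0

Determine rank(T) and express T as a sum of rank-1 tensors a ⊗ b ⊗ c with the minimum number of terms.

Lower bound: in the mode-2 unfolding of T (rows indexed by j, columns by (i,k)) the 2×2 minor on rows j ∈ {0, 1}, columns (i,k) ∈ {(0,0), (0,1)} is det [[-6, -3], [-12, -3]] = -18 ≠ 0, so that unfolding has rank ≥ 2 and hence rank(T) ≥ 2 (CP rank is at least every unfolding rank, though it can be larger).
Upper bound: with S_k = T[:,:,k], the two rank-1 terms a₁b₁ᵀ, a₂b₂ᵀ are the rank-1 members of the pencil x·S₀ + y·S₁.
det(x·S₀ + y·S₁) is 27·xy = 27·(y)(x), vanishing at (x:y) = (1:0) and (0:1).
M₁ = S₀ = [[-6, -12], [-9, -18]] = (-3)·(2, 3)(1, 2)ᵀ and M₂ = S₁ = [[-3, -3], [0, 0]] = (-3)·(1, 0)(1, 1)ᵀ, so take a₁ = (2, 3), b₁ = (1, 2), a₂ = (1, 0), b₂ = (1, 1).
Each slice is an integer combination of E₁ = a₁b₁ᵀ and E₂ = a₂b₂ᵀ: S₀ = −3·E₁, S₁ = −3·E₂; reading off coefficients, c₁ = (-3, 0) and c₂ = (0, -3).
Hence T = (2, 3) ⊗ (1, 2) ⊗ (-3, 0) + (1, 0) ⊗ (1, 1) ⊗ (0, -3), so rank(T) ≤ 2.
These bounds meet, so rank(T) = 2.

rank(T) = 2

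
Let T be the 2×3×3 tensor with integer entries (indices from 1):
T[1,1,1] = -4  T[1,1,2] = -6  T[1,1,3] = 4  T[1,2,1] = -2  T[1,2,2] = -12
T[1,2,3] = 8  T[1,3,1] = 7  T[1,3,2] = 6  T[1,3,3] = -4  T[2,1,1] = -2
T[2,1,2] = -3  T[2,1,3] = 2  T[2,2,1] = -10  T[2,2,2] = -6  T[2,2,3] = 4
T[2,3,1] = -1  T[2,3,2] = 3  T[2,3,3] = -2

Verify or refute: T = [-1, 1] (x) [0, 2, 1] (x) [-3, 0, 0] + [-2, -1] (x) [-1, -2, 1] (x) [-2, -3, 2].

Reconstruct entrywise from the claimed factors. For example, T[2,2,3] = 4 and Σₗ aₗ[2]bₗ[2]cₗ[3] = (1)·(2)·(0) + (-1)·(-2)·(2) = 4; checking all 18 entries, every one matches. The claim holds.

Yes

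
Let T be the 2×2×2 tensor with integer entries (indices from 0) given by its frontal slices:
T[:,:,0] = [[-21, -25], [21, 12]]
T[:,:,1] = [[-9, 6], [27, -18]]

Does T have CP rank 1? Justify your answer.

The mode-3 unfolding of T (rows indexed by k, columns by (i,j) = (0,0), (0,1), (1,0), (1,1)) is [[-21, -25, 21, 12], [-9, 6, 27, -18]].
There the 2×2 minor on rows k ∈ {0, 1}, columns (i,j) ∈ {(0,0), (0,1)} is det [[-21, -25], [-9, 6]] = -351 ≠ 0, so this unfolding has rank ≥ 2; CP rank is at least every unfolding rank, so rank(T) ≥ 2.
In particular rank(T) ≥ 2 > 1, so T is not rank-1.

No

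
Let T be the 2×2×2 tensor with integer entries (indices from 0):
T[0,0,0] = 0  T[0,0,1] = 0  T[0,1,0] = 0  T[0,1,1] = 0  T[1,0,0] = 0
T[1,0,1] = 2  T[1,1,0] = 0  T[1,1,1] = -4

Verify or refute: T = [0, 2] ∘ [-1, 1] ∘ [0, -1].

No

Reconstruct entry (1,1,1) from the claimed factors: Σₗ aₗ[1]bₗ[1]cₗ[1] = (2)·(1)·(-1) = -2, but T[1,1,1] = -4. The claim is false.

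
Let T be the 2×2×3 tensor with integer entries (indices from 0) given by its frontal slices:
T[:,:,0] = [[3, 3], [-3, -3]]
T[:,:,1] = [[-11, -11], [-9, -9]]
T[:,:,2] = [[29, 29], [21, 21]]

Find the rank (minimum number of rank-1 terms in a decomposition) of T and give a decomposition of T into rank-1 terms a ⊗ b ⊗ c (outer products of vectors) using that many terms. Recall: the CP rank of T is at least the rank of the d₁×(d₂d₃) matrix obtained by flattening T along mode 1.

rank(T) = 2

Lower bound: in the mode-1 unfolding of T (rows indexed by i, columns by (j,k)) the 2×2 minor on rows i ∈ {0, 1}, columns (j,k) ∈ {(0,0), (0,1)} is det [[3, -11], [-3, -9]] = -60 ≠ 0, so that unfolding has rank ≥ 2 and hence rank(T) ≥ 2 (CP rank is at least every unfolding rank, though it can be larger).
Upper bound: T[:,j,:] = b[j]·M for every slice, with b = [1, 1] and M = [[3, -11, 29], [-3, -9, 21]] (rows i, columns k).
Splitting M by its rows (i = 0, 1), M = [1, 0][3, -11, 29]ᵀ + [0, 1][-3, -9, 21]ᵀ.
Hence T = [1, 0] ⊗ [1, 1] ⊗ [3, -11, 29] + [0, 1] ⊗ [1, 1] ⊗ [-3, -9, 21], so rank(T) ≤ 2.
These bounds meet, so rank(T) = 2.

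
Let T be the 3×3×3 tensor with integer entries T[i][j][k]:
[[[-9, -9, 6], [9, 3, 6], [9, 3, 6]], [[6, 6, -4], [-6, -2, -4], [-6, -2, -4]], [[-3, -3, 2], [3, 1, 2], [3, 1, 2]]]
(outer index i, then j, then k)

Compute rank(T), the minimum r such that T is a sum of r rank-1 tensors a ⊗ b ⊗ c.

2

Lower bound: the mode-3 unfolding of T (rows indexed by k, columns by (i,j) = (0,0), (0,1), (0,2), (1,0), (1,1), (1,2), (2,0), (2,1), (2,2)) is [[-9, 9, 9, 6, -6, -6, -3, 3, 3], [-9, 3, 3, 6, -2, -2, -3, 1, 1], [6, 6, 6, -4, -4, -4, 2, 2, 2]].
There the 2×2 minor on rows k ∈ {0, 1}, columns (i,j) ∈ {(0,0), (0,1)} is det [[-9, 9], [-9, 3]] = 54 ≠ 0, so this unfolding has rank ≥ 2; CP rank is at least every unfolding rank, so rank(T) ≥ 2. (Flattening ranks never certify an upper bound on CP rank; for that we must actually write T with 2 rank-1 terms.)
Upper bound — finding two terms. Every mode-1 slice of T is a multiple of one matrix: T[i,:,:] = a[i]·M with a = [3, -2, 1] and M = [[-3, -3, 2], [3, 1, 2], [3, 1, 2]] (rows indexed by j, columns by k). So it suffices to write M as a sum of two rank-1 matrices.
The rows of M satisfy (row 1) = (row 2), so splitting by rows, M = [1, 0, 0][-3, -3, 2]ᵀ + [0, 1, 1][3, 1, 2]ᵀ.
Hence T = [3, -2, 1] ⊗ [1, 0, 0] ⊗ [-3, -3, 2] + [3, -2, 1] ⊗ [0, 1, 1] ⊗ [3, 1, 2], so rank(T) ≤ 2.
These bounds meet, so rank(T) = 2.
Check entry T[0,2,2] = 6: (3)·(0)·(2) + (3)·(1)·(2) = 6.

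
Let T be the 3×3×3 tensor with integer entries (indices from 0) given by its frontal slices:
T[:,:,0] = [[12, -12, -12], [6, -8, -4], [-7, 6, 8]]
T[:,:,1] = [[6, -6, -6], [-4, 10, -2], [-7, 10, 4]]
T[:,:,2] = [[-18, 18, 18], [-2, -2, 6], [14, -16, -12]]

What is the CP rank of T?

Lower bound: the mode-1 unfolding of T (rows indexed by i, columns by (j,k) = (0,0), (0,1), (0,2), (1,0), (1,1), (1,2), (2,0), (2,1), (2,2)) is [[12, 6, -18, -12, -6, 18, -12, -6, 18], [6, -4, -2, -8, 10, -2, -4, -2, 6], [-7, -7, 14, 6, 10, -16, 8, 4, -12]].
There the 2×2 minor on rows i ∈ {0, 1}, columns (j,k) ∈ {(0,0), (0,1)} is det [[12, 6], [6, -4]] = -84 ≠ 0, so this unfolding has rank ≥ 2; CP rank is at least every unfolding rank, so rank(T) ≥ 2. (Flattening ranks never certify an upper bound on CP rank; for that we must actually write T with 2 rank-1 terms.)
Upper bound — finding two terms. Write S_k = T[:,:,k] for the frontal slices: S₀ = [[12, -12, -12], [6, -8, -4], [-7, 6, 8]], S₁ = [[6, -6, -6], [-4, 10, -2], [-7, 10, 4]], S₂ = [[-18, 18, 18], [-2, -2, 6], [14, -16, -12]].
If T = a₁ ⊗ b₁ ⊗ c₁ + a₂ ⊗ b₂ ⊗ c₂ then each S_k = c₁[k]·a₁b₁ᵀ + c₂[k]·a₂b₂ᵀ. S₀ and S₁ are linearly independent, so a₁b₁ᵀ and a₂b₂ᵀ must span the same plane of matrices: they are the rank-1 matrices of the form x·S₀ + y·S₁.
The 2×2 minor of x·S₀ + y·S₁ on rows {0,1}, columns {0,1} is −24·x² + 60·xy + 36·y² = (-12)·(x − 3·y)(2·x + y), vanishing at (x:y) = (3:1) and (1:-2).
M₁ = 3·S₀ + S₁ = [[42, -42, -42], [14, -14, -14], [-28, 28, 28]] = 14·[3, 1, -2][1, -1, -1]ᵀ and M₂ = S₀ − 2·S₁ = [[0, 0, 0], [14, -28, 0], [7, -14, 0]] = 7·[0, 2, 1][1, -2, 0]ᵀ, so take a₁ = [3, 1, -2], b₁ = [1, -1, -1], a₂ = [0, 2, 1], b₂ = [1, -2, 0].
Each slice is an integer combination of E₁ = a₁b₁ᵀ and E₂ = a₂b₂ᵀ: S₀ = 4·E₁ + E₂, S₁ = 2·E₁ − 3·E₂, S₂ = −6·E₁ + 2·E₂; reading off coefficients, c₁ = [4, 2, -6] and c₂ = [1, -3, 2].
Hence T = [3, 1, -2] ⊗ [1, -1, -1] ⊗ [4, 2, -6] + [0, 2, 1] ⊗ [1, -2, 0] ⊗ [1, -3, 2], so rank(T) ≤ 2.
These bounds meet, so rank(T) = 2.

2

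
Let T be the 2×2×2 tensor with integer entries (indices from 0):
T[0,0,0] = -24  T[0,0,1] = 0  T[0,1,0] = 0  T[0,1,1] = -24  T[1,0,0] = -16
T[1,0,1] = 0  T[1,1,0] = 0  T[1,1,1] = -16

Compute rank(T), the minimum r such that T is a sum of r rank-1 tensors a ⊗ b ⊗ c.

2

Lower bound: in the mode-2 unfolding of T (rows indexed by j, columns by (i,k)) the 2×2 minor on rows j ∈ {0, 1}, columns (i,k) ∈ {(0,0), (0,1)} is det [[-24, 0], [0, -24]] = 576 ≠ 0, so that unfolding has rank ≥ 2 and hence rank(T) ≥ 2 (CP rank is at least every unfolding rank, though it can be larger).
Upper bound: T[i,:,:] = a[i]·M for every slice, with a = [3, 2] and M = [[-8, 0], [0, -8]] (rows j, columns k).
Splitting M by its rows (j = 0, 1), M = [1, 0][-8, 0]ᵀ + [0, 1][0, -8]ᵀ.
Hence T = [3, 2] ⊗ [1, 0] ⊗ [-8, 0] + [3, 2] ⊗ [0, 1] ⊗ [0, -8], so rank(T) ≤ 2.
These bounds meet, so rank(T) = 2.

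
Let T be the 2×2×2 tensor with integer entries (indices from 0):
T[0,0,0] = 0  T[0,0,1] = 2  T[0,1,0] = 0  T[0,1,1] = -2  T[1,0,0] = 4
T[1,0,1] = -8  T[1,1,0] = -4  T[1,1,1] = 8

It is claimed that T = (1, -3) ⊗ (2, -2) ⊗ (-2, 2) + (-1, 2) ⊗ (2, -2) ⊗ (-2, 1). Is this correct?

Reconstruct entrywise from the claimed factors. For example, T[0,1,0] = 0 and Σₗ aₗ[0]bₗ[1]cₗ[0] = (1)·(-2)·(-2) + (-1)·(-2)·(-2) = 0; checking all 8 entries, every one matches. The claim holds.

Yes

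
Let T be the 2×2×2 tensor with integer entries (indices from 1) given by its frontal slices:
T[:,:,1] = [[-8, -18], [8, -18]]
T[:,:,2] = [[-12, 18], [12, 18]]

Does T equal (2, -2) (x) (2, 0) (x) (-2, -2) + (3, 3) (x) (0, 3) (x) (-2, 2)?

Reconstruct entry (1,1,2) from the claimed factors: Σₗ aₗ[1]bₗ[1]cₗ[2] = (2)·(2)·(-2) + (3)·(0)·(2) = -8, but T[1,1,2] = -12. The claim is false.

No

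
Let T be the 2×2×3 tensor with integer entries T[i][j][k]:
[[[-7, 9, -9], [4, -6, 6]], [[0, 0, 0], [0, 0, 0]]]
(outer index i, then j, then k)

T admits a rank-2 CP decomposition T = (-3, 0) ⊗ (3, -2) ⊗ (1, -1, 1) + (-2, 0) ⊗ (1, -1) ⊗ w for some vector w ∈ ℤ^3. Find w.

Subtract the known terms from T to get the rank-1 residual R = (-2, 0) ⊗ (1, -1) ⊗ w, so R[i,j,k] = a[i]·b[j]·w[k]. Pick indices with nonzero a[0]·b[0] = (-2)·(1) = -2. Only the fibre through (0,0,·) is needed: R[0,0,:] = T[0,0,:] − Σₗ aₗ[0]bₗ[0]cₗ = [-7, 9, -9] − (-3)·(3)·(1, -1, 1) = [2, 0, 0]. Then w[k] = R[0,0,k] / -2 for each k, giving w = [2, 0, 0] / -2 = (-1, 0, 0).

w = (-1, 0, 0)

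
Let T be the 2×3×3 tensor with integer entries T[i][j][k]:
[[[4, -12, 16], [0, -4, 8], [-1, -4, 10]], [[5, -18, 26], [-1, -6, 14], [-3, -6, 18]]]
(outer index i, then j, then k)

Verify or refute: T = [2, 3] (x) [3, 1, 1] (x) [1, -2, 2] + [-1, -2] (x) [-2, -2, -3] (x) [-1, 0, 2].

Reconstruct entrywise from the claimed factors. For example, T[1,1,1] = -6 and Σₗ aₗ[1]bₗ[1]cₗ[1] = (3)·(1)·(-2) + (-2)·(-2)·(0) = -6; checking all 18 entries, every one matches. The claim holds.

Yes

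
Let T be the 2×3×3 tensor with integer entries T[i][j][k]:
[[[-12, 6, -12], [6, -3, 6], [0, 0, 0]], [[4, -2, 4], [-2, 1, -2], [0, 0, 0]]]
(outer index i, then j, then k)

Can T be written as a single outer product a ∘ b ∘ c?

Yes

The mode-1 fibre T[:,0,0] = [-12, 4] gives a = [3, -1] (primitive direction); the mode-2 fibre T[0,:,0] = [-12, 6, 0] gives b = [2, -1, 0]; then c[k] = T[0,0,k] / (a[0]·b[0]) = [-12, 6, -12] / 6 = [-2, 1, -2].
Expanding [3, -1] ∘ [2, -1, 0] ∘ [-2, 1, -2] reproduces all 18 entries of T, so T = [3, -1] ∘ [2, -1, 0] ∘ [-2, 1, -2] and rank(T) ≤ 1.
Equivalently every frontal slice T[:,:,k] is c[k] times the rank-1 matrix [3, -1] ∘ [2, -1, 0]. So T has rank 1 (it is nonzero).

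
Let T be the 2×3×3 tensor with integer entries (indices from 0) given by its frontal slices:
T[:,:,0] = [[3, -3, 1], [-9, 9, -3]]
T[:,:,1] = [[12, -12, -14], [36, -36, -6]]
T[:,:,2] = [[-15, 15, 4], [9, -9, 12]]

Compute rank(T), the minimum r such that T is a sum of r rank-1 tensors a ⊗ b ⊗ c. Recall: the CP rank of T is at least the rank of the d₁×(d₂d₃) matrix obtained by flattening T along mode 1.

2

Lower bound: in the mode-1 unfolding of T (rows indexed by i, columns by (j,k)) the 2×2 minor on rows i ∈ {0, 1}, columns (j,k) ∈ {(0,0), (0,1)} is det [[3, 12], [-9, 36]] = 216 ≠ 0, so that unfolding has rank ≥ 2 and hence rank(T) ≥ 2 (CP rank is at least every unfolding rank, though it can be larger).
Upper bound: with S_k = T[:,:,k], the two rank-1 terms a₁b₁ᵀ, a₂b₂ᵀ are the rank-1 members of the pencil x·S₀ + y·S₁.
The 2×2 minor of x·S₀ + y·S₁ on rows {0,1}, columns {0,2} is −216·xy + 432·y² = (-216)·(x − 2·y)(y), vanishing at (x:y) = (2:1) and (1:0).
M₁ = 2·S₀ + S₁ = [[18, -18, -12], [18, -18, -12]] = 6·[1, 1][3, -3, -2]ᵀ and M₂ = S₀ = [[3, -3, 1], [-9, 9, -3]] = [1, -3][3, -3, 1]ᵀ, so take a₁ = [1, 1], b₁ = [3, -3, -2], a₂ = [1, -3], b₂ = [3, -3, 1].
Each slice is an integer combination of E₁ = a₁b₁ᵀ and E₂ = a₂b₂ᵀ: S₀ = E₂, S₁ = 6·E₁ − 2·E₂, S₂ = −3·E₁ − 2·E₂; reading off coefficients, c₁ = [0, 6, -3] and c₂ = [1, -2, -2].
Hence T = [1, 1] ⊗ [3, -3, -2] ⊗ [0, 6, -3] + [1, -3] ⊗ [3, -3, 1] ⊗ [1, -2, -2], so rank(T) ≤ 2.
These bounds meet, so rank(T) = 2.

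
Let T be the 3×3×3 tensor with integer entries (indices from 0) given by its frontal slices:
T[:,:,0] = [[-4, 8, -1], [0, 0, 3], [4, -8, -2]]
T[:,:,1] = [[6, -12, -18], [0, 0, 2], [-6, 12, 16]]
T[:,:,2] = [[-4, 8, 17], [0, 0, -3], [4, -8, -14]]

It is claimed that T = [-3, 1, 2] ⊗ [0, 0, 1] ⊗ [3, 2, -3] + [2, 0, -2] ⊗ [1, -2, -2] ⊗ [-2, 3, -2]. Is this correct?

Yes

Reconstruct entrywise from the claimed factors. For example, T[1,1,1] = 0 and Σₗ aₗ[1]bₗ[1]cₗ[1] = (1)·(0)·(2) + (0)·(-2)·(3) = 0; checking all 27 entries, every one matches. The claim holds.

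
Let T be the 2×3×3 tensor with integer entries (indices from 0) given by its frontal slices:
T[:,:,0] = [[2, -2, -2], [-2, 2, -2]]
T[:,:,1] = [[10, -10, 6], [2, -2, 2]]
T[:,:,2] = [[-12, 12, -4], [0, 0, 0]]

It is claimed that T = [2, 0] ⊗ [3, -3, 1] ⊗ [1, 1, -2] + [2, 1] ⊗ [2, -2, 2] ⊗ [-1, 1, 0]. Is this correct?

Reconstruct entrywise from the claimed factors. For example, T[0,2,2] = -4 and Σₗ aₗ[0]bₗ[2]cₗ[2] = (2)·(1)·(-2) + (2)·(2)·(0) = -4; checking all 18 entries, every one matches. The claim holds.

Yes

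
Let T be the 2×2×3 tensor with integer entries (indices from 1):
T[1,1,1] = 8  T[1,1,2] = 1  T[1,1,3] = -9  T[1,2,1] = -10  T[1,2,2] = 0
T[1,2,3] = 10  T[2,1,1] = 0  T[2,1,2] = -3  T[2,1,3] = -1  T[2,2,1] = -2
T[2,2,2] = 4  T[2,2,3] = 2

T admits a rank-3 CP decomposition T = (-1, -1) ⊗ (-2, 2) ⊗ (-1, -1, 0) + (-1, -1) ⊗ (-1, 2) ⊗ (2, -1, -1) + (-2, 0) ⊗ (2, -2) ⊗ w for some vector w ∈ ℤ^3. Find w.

w = (-2, -1, 2)

Subtract the known terms from T to get the rank-1 residual R = (-2, 0) ⊗ (2, -2) ⊗ w, so R[i,j,k] = a[i]·b[j]·w[k]. Pick indices with nonzero a[1]·b[1] = (-2)·(2) = -4. Only the fibre through (1,1,·) is needed: R[1,1,:] = T[1,1,:] − Σₗ aₗ[1]bₗ[1]cₗ = [8, 1, -9] − (-1)·(-2)·(-1, -1, 0) − (-1)·(-1)·(2, -1, -1) = [8, 4, -8]. Then w[k] = R[1,1,k] / -4 for each k, giving w = [8, 4, -8] / -4 = (-2, -1, 2).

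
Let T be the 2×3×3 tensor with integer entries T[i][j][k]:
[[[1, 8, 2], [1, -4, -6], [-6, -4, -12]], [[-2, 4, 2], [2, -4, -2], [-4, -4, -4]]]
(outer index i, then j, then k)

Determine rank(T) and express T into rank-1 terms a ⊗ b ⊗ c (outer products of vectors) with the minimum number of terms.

rank(T) = 3

Lower bound: the mode-3 unfolding of T (rows indexed by k, columns by (i,j) = (0,0), (0,1), (0,2), (1,0), (1,1), (1,2)) is [[1, 1, -6, -2, 2, -4], [8, -4, -4, 4, -4, -4], [2, -6, -12, 2, -2, -4]].
There the 3×3 minor on rows k ∈ {0, 1, 2}, columns (i,j) ∈ {(0,0), (0,1), (0,2)} is det [[1, 1, -6], [8, -4, -4], [2, -6, -12]] = 352 ≠ 0, so this unfolding has rank ≥ 3; CP rank is at least every unfolding rank, so rank(T) ≥ 3. (Unfolding ranks only ever bound the CP rank from below — rank(T) can be strictly larger than all of them — so the matching upper bound has to come from an explicit 3-term decomposition.)
Upper bound: T is a sum of 3 rank-1 terms, T = [1, 0] ⊗ [1, 1, 2] ⊗ [1, 2, -2] + [1, 1] ⊗ [1, -1, 0] ⊗ [-4, 2, 0] + [2, 1] ⊗ [1, -1, -2] ⊗ [2, 2, 2] (written with every a and b primitive with positive leading entry and the scale carried by c; CP decompositions are not unique, and this one is verified by expanding entrywise), so rank(T) ≤ 3.
These bounds meet, so rank(T) = 3.
Check entry T[1,1,0] = 2: (0)·(1)·(1) + (1)·(-1)·(-4) + (1)·(-1)·(2) = 2.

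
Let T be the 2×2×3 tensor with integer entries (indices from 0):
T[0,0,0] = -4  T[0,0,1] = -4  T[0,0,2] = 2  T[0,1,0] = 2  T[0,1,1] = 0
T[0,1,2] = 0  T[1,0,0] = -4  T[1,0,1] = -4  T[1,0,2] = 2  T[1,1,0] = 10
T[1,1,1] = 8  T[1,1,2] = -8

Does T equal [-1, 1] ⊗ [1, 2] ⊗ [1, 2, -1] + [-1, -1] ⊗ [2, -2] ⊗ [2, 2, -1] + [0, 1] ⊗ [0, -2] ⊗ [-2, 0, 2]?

No

Reconstruct entry (0,0,0) from the claimed factors: Σₗ aₗ[0]bₗ[0]cₗ[0] = (-1)·(1)·(1) + (-1)·(2)·(2) + (0)·(0)·(-2) = -5, but T[0,0,0] = -4. The claim is false.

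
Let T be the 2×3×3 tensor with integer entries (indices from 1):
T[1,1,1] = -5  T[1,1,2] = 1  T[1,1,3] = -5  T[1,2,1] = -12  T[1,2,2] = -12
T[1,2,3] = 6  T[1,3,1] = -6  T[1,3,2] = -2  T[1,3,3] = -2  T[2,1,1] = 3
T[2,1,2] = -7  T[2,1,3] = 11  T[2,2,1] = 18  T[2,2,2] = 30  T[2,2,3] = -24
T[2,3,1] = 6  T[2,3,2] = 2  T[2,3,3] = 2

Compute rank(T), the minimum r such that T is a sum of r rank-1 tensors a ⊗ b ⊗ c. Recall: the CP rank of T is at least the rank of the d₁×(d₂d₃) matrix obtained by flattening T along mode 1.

2

Lower bound: the mode-2 unfolding of T (rows indexed by j, columns by (i,k) = (1,1), (1,2), (1,3), (2,1), (2,2), (2,3)) is [[-5, 1, -5, 3, -7, 11], [-12, -12, 6, 18, 30, -24], [-6, -2, -2, 6, 2, 2]].
There the 2×2 minor on rows j ∈ {1, 2}, columns (i,k) ∈ {(1,1), (1,2)} is det [[-5, 1], [-12, -12]] = 72 ≠ 0, so this unfolding has rank ≥ 2; CP rank is at least every unfolding rank, so rank(T) ≥ 2. (Unfolding ranks only ever bound the CP rank from below — rank(T) can be strictly larger than all of them — so the matching upper bound has to come from an explicit 2-term decomposition.)
Upper bound — finding two terms. Write S_k = T[:,:,k] for the frontal slices: S₁ = [[-5, -12, -6], [3, 18, 6]], S₂ = [[1, -12, -2], [-7, 30, 2]], S₃ = [[-5, 6, -2], [11, -24, 2]].
If T = a₁ ⊗ b₁ ⊗ c₁ + a₂ ⊗ b₂ ⊗ c₂ then each S_k = c₁[k]·a₁b₁ᵀ + c₂[k]·a₂b₂ᵀ. S₁ and S₂ are linearly independent, so a₁b₁ᵀ and a₂b₂ᵀ must span the same plane of matrices: they are the rank-1 matrices of the form x·S₁ + y·S₂.
The 2×2 minor of x·S₁ + y·S₂ on rows {1,2}, columns {1,2} is −54·x² − 180·xy − 54·y² = (-18)·(x + 3·y)(3·x + y), vanishing at (x:y) = (3:-1) and (1:-3).
M₁ = 3·S₁ − S₂ = [[-16, -24, -16], [16, 24, 16]] = (-8)·[1, -1][2, 3, 2]ᵀ and M₂ = S₁ − 3·S₂ = [[-8, 24, 0], [24, -72, 0]] = (-8)·[1, -3][1, -3, 0]ᵀ, so take a₁ = [1, -1], b₁ = [2, 3, 2], a₂ = [1, -3], b₂ = [1, -3, 0].
Each slice is an integer combination of E₁ = a₁b₁ᵀ and E₂ = a₂b₂ᵀ: S₁ = −3·E₁ + E₂, S₂ = −E₁ + 3·E₂, S₃ = −E₁ − 3·E₂; reading off coefficients, c₁ = [-3, -1, -1] and c₂ = [1, 3, -3].
Hence T = [1, -1] ⊗ [2, 3, 2] ⊗ [-3, -1, -1] + [1, -3] ⊗ [1, -3, 0] ⊗ [1, 3, -3], so rank(T) ≤ 2.
These bounds meet, so rank(T) = 2.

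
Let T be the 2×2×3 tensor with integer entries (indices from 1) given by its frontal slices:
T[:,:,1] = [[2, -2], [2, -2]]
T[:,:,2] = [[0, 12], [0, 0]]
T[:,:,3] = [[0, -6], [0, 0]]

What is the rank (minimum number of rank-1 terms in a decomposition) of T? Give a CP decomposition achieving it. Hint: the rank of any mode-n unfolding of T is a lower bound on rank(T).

Lower bound: the mode-3 unfolding of T (rows indexed by k, columns by (i,j) = (1,1), (1,2), (2,1), (2,2)) is [[2, -2, 2, -2], [0, 12, 0, 0], [0, -6, 0, 0]].
There the 2×2 minor on rows k ∈ {1, 2}, columns (i,j) ∈ {(1,1), (1,2)} is det [[2, -2], [0, 12]] = 24 ≠ 0, so this unfolding has rank ≥ 2; CP rank is at least every unfolding rank, so rank(T) ≥ 2. (Unfolding ranks only ever bound the CP rank from below — rank(T) can be strictly larger than all of them — so the matching upper bound has to come from an explicit 2-term decomposition.)
Upper bound — finding two terms. Write S_k = T[:,:,k] for the frontal slices: S₁ = [[2, -2], [2, -2]], S₂ = [[0, 12], [0, 0]], S₃ = [[0, -6], [0, 0]].
If T = a₁ ⊗ b₁ ⊗ c₁ + a₂ ⊗ b₂ ⊗ c₂ then each S_k = c₁[k]·a₁b₁ᵀ + c₂[k]·a₂b₂ᵀ. S₁ and S₂ are linearly independent, so a₁b₁ᵀ and a₂b₂ᵀ must span the same plane of matrices: they are the rank-1 matrices of the form x·S₁ + y·S₂.
det(x·S₁ + y·S₂) is −24·xy = (-24)·(y)(x), vanishing at (x:y) = (1:0) and (0:1).
M₁ = S₁ = [[2, -2], [2, -2]] = 2·(1, 1)(1, -1)ᵀ and M₂ = S₂ = [[0, 12], [0, 0]] = 12·(1, 0)(0, 1)ᵀ, so take a₁ = (1, 1), b₁ = (1, -1), a₂ = (1, 0), b₂ = (0, 1).
Each slice is an integer combination of E₁ = a₁b₁ᵀ and E₂ = a₂b₂ᵀ: S₁ = 2·E₁, S₂ = 12·E₂, S₃ = −6·E₂; reading off coefficients, c₁ = (2, 0, 0) and c₂ = (0, 12, -6).
Hence T = (1, 1) ⊗ (1, -1) ⊗ (2, 0, 0) + (1, 0) ⊗ (0, 1) ⊗ (0, 12, -6), so rank(T) ≤ 2.
These bounds meet, so rank(T) = 2.

rank(T) = 2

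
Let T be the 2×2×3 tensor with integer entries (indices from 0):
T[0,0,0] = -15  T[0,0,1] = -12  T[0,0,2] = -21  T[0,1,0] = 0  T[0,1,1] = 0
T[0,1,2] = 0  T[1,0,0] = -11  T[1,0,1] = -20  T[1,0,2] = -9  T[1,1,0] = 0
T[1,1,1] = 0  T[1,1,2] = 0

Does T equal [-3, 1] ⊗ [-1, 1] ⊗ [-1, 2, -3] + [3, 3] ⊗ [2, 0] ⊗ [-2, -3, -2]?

Reconstruct entry (0,1,0) from the claimed factors: Σₗ aₗ[0]bₗ[1]cₗ[0] = (-3)·(1)·(-1) + (3)·(0)·(-2) = 3, but T[0,1,0] = 0. The claim is false.

No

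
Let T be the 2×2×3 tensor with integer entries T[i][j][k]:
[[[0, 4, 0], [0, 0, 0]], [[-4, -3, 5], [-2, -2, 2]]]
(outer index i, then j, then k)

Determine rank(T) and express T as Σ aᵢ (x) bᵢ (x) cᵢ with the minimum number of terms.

rank(T) = 3

Lower bound: the mode-3 unfolding of T (rows indexed by k, columns by (i,j) = (0,0), (0,1), (1,0), (1,1)) is [[0, 0, -4, -2], [4, 0, -3, -2], [0, 0, 5, 2]].
There the 3×3 minor on rows k ∈ {0, 1, 2}, columns (i,j) ∈ {(0,0), (1,0), (1,1)} is det [[0, -4, -2], [4, -3, -2], [0, 5, 2]] = -8 ≠ 0, so this unfolding has rank ≥ 3; CP rank is at least every unfolding rank, so rank(T) ≥ 3. (Unfolding ranks only ever bound the CP rank from below — rank(T) can be strictly larger than all of them — so the matching upper bound has to come from an explicit 3-term decomposition.)
Upper bound: T is a sum of 3 rank-1 terms, T = [0, 1] (x) [1, 0] (x) [0, -1, 1] + [0, 1] (x) [2, 1] (x) [-2, -2, 2] + [2, 1] (x) [1, 0] (x) [0, 2, 0] (one valid choice — decompositions are not unique — normalised so each a, b is primitive with positive first nonzero entry; check it by expanding all entries), so rank(T) ≤ 3.
These bounds meet, so rank(T) = 3.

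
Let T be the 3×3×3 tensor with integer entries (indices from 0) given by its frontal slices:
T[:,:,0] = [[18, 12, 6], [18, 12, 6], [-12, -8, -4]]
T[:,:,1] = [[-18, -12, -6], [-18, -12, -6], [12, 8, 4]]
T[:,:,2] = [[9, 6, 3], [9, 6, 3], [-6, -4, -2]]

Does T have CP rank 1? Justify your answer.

The mode-1 fibre T[:,0,0] = [18, 18, -12] gives a = (3, 3, -2) (primitive direction); the mode-2 fibre T[0,:,0] = [18, 12, 6] gives b = (3, 2, 1); then c[k] = T[0,0,k] / (a[0]·b[0]) = [18, -18, 9] / 9 = (2, -2, 1).
Expanding (3, 3, -2) (x) (3, 2, 1) (x) (2, -2, 1) reproduces all 27 entries of T, so T = (3, 3, -2) (x) (3, 2, 1) (x) (2, -2, 1) and rank(T) ≤ 1.
Equivalently every frontal slice T[:,:,k] is c[k] times the rank-1 matrix (3, 3, -2) (x) (3, 2, 1). So T has rank 1 (it is nonzero).

Yes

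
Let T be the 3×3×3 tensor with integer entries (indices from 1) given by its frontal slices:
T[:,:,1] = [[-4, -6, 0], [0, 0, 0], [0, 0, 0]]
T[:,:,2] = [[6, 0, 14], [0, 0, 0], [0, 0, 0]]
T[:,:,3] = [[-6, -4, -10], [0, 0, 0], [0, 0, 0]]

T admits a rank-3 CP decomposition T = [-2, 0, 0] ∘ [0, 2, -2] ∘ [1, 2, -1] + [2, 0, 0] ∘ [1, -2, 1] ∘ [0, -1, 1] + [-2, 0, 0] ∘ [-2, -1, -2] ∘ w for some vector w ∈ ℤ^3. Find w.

Subtract the known terms from T to get the rank-1 residual R = [-2, 0, 0] ∘ [-2, -1, -2] ∘ w, so R[i,j,k] = a[i]·b[j]·w[k]. Pick indices with nonzero a[1]·b[1] = (-2)·(-2) = 4. Only the fibre through (1,1,·) is needed: R[1,1,:] = T[1,1,:] − Σₗ aₗ[1]bₗ[1]cₗ = [-4, 6, -6] − (-2)·(0)·[1, 2, -1] − (2)·(1)·[0, -1, 1] = [-4, 8, -8]. Then w[k] = R[1,1,k] / 4 for each k, giving w = [-4, 8, -8] / 4 = [-1, 2, -2].

w = [-1, 2, -2]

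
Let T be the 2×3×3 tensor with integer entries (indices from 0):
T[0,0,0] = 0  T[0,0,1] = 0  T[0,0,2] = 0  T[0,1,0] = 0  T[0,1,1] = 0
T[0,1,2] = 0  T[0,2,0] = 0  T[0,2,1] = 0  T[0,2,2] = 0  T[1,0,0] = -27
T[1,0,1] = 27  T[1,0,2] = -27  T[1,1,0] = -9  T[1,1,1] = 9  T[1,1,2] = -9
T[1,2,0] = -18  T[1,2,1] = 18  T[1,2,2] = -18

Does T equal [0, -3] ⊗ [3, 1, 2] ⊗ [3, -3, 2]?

Reconstruct entry (1,0,2) from the claimed factors: Σₗ aₗ[1]bₗ[0]cₗ[2] = (-3)·(3)·(2) = -18, but T[1,0,2] = -27. The claim is false.

No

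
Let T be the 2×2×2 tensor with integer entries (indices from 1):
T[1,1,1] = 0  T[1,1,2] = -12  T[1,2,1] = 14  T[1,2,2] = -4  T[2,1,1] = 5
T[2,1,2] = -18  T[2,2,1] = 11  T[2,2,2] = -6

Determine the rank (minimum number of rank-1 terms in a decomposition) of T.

Lower bound: the mode-3 unfolding of T (rows indexed by k, columns by (i,j) = (1,1), (1,2), (2,1), (2,2)) is [[0, 14, 5, 11], [-12, -4, -18, -6]].
There the 2×2 minor on rows k ∈ {1, 2}, columns (i,j) ∈ {(1,1), (1,2)} is det [[0, 14], [-12, -4]] = 168 ≠ 0, so this unfolding has rank ≥ 2; CP rank is at least every unfolding rank, so rank(T) ≥ 2. (This is only a lower bound: in general the CP rank may exceed every unfolding rank, so we still need to exhibit 2 rank-1 terms summing to T.)
Upper bound — finding two terms. Write S_k = T[:,:,k] for the frontal slices: S₁ = [[0, 14], [5, 11]], S₂ = [[-12, -4], [-18, -6]].
If T = a₁ ∘ b₁ ∘ c₁ + a₂ ∘ b₂ ∘ c₂ then each S_k = c₁[k]·a₁b₁ᵀ + c₂[k]·a₂b₂ᵀ. S₁ and S₂ are linearly independent, so a₁b₁ᵀ and a₂b₂ᵀ must span the same plane of matrices: they are the rank-1 matrices of the form x·S₁ + y·S₂.
det(x·S₁ + y·S₂) is −70·x² + 140·xy = (-70)·(x − 2·y)(x), vanishing at (x:y) = (2:1) and (0:1).
M₁ = 2·S₁ + S₂ = [[-12, 24], [-8, 16]] = (-4)·(3, 2)(1, -2)ᵀ and M₂ = S₂ = [[-12, -4], [-18, -6]] = (-2)·(2, 3)(3, 1)ᵀ, so take a₁ = (3, 2), b₁ = (1, -2), a₂ = (2, 3), b₂ = (3, 1).
Each slice is an integer combination of E₁ = a₁b₁ᵀ and E₂ = a₂b₂ᵀ: S₁ = −2·E₁ + E₂, S₂ = −2·E₂; reading off coefficients, c₁ = (-2, 0) and c₂ = (1, -2).
Hence T = (3, 2) ∘ (1, -2) ∘ (-2, 0) + (2, 3) ∘ (3, 1) ∘ (1, -2), so rank(T) ≤ 2.
These bounds meet, so rank(T) = 2.
Check entry T[2,2,2] = -6: (2)·(-2)·(0) + (3)·(1)·(-2) = -6.

2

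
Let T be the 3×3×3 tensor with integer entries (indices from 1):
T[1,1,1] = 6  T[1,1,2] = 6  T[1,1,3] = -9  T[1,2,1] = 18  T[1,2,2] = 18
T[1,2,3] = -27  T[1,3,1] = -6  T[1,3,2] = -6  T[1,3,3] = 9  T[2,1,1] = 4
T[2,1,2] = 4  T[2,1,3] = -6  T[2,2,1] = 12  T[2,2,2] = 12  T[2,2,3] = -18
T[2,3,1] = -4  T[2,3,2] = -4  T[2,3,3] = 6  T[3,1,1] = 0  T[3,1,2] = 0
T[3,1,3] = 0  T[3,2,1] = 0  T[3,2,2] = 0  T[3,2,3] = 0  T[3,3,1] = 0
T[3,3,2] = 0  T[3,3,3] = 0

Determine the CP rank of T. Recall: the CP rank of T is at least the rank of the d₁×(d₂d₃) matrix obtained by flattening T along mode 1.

1

Lower bound: T ≠ 0 (e.g. T[1,1,1] = 6), so rank(T) ≥ 1.
Upper bound: if T = a ⊗ b ⊗ c then every fibre of T is a multiple of the corresponding factor, so read the factors off the fibres through the nonzero entry T[1,1,1] = 6.
The mode-1 fibre T[:,1,1] = [6, 4, 0] gives a = [3, 2, 0] (primitive direction); the mode-2 fibre T[1,:,1] = [6, 18, -6] gives b = [1, 3, -1]; then c[k] = T[1,1,k] / (a[1]·b[1]) = [6, 6, -9] / 3 = [2, 2, -3].
Expanding [3, 2, 0] ⊗ [1, 3, -1] ⊗ [2, 2, -3] reproduces all 27 entries of T, so T = [3, 2, 0] ⊗ [1, 3, -1] ⊗ [2, 2, -3] and rank(T) ≤ 1.
These bounds meet, so rank(T) = 1.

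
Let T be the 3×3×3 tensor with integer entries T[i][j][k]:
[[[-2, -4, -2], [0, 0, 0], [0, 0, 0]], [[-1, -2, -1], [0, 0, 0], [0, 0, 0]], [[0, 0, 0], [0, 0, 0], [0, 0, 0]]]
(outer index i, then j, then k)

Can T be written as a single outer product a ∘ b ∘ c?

If T = a ∘ b ∘ c then every fibre of T is a multiple of the corresponding factor, so read the factors off the fibres through the nonzero entry T[0,0,0] = -2.
The mode-1 fibre T[:,0,0] = [-2, -1, 0] gives a = [2, 1, 0] (primitive direction); the mode-2 fibre T[0,:,0] = [-2, 0, 0] gives b = [1, 0, 0]; then c[k] = T[0,0,k] / (a[0]·b[0]) = [-2, -4, -2] / 2 = [-1, -2, -1].
Expanding [2, 1, 0] ∘ [1, 0, 0] ∘ [-1, -2, -1] reproduces all 27 entries of T, so T = [2, 1, 0] ∘ [1, 0, 0] ∘ [-1, -2, -1] and rank(T) ≤ 1.
Equivalently every frontal slice T[:,:,k] is c[k] times the rank-1 matrix [2, 1, 0] ∘ [1, 0, 0]. So T has rank 1 (it is nonzero).

Yes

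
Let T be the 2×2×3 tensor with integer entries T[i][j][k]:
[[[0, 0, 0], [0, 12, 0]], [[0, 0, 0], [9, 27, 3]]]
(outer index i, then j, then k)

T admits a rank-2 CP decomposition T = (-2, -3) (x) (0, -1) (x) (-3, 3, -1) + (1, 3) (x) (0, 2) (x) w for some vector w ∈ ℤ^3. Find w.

Subtract the known terms from T to get the rank-1 residual R = (1, 3) (x) (0, 2) (x) w, so R[i,j,k] = a[i]·b[j]·w[k]. Pick indices with nonzero a[0]·b[1] = (1)·(2) = 2. Only the fibre through (0,1,·) is needed: R[0,1,:] = T[0,1,:] − Σₗ aₗ[0]bₗ[1]cₗ = [0, 12, 0] − (-2)·(-1)·(-3, 3, -1) = [6, 6, 2]. Then w[k] = R[0,1,k] / 2 for each k, giving w = [6, 6, 2] / 2 = (3, 3, 1).

w = (3, 3, 1)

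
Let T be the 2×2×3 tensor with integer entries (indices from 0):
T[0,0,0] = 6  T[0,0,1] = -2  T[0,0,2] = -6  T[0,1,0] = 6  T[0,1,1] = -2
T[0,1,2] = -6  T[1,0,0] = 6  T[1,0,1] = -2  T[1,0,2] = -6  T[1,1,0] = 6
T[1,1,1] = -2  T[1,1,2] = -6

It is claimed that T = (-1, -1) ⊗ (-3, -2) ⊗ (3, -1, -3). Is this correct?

Reconstruct entry (0,0,0) from the claimed factors: Σₗ aₗ[0]bₗ[0]cₗ[0] = (-1)·(-3)·(3) = 9, but T[0,0,0] = 6. The claim is false.

No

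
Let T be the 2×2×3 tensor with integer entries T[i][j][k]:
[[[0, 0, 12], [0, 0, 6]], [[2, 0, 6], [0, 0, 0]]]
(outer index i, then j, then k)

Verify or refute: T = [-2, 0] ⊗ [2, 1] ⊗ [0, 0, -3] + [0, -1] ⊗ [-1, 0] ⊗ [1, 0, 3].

Reconstruct entry (1,0,0) from the claimed factors: Σₗ aₗ[1]bₗ[0]cₗ[0] = (0)·(2)·(0) + (-1)·(-1)·(1) = 1, but T[1,0,0] = 2. The claim is false.

No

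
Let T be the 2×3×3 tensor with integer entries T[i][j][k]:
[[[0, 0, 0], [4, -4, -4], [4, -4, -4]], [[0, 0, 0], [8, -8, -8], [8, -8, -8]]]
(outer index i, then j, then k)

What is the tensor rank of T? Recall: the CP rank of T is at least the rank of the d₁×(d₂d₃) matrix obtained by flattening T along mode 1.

Lower bound: T ≠ 0 (e.g. T[0,1,0] = 4), so rank(T) ≥ 1.
Upper bound: if T = a ⊗ b ⊗ c then every fibre of T is a multiple of the corresponding factor, so read the factors off the fibres through the nonzero entry T[0,1,0] = 4.
The mode-1 fibre T[:,1,0] = [4, 8] gives a = [1, 2] (primitive direction); the mode-2 fibre T[0,:,0] = [0, 4, 4] gives b = [0, 1, 1]; then c[k] = T[0,1,k] / (a[0]·b[1]) = [4, -4, -4] / 1 = [4, -4, -4].
Expanding [1, 2] ⊗ [0, 1, 1] ⊗ [4, -4, -4] reproduces all 18 entries of T, so T = [1, 2] ⊗ [0, 1, 1] ⊗ [4, -4, -4] and rank(T) ≤ 1.
These bounds meet, so rank(T) = 1.

1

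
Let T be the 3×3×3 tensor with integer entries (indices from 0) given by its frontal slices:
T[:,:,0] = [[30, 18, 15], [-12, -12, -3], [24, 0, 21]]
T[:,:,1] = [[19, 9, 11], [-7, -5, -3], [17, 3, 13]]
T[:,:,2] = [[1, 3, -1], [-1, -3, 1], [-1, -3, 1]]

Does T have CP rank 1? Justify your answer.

No

The mode-1 unfolding of T (rows indexed by i, columns by (j,k) = (0,0), (0,1), (0,2), (1,0), (1,1), (1,2), (2,0), (2,1), (2,2)) is [[30, 19, 1, 18, 9, 3, 15, 11, -1], [-12, -7, -1, -12, -5, -3, -3, -3, 1], [24, 17, -1, 0, 3, -3, 21, 13, 1]].
There the 2×2 minor on rows i ∈ {0, 1}, columns (j,k) ∈ {(0,0), (0,1)} is det [[30, 19], [-12, -7]] = 18 ≠ 0, so this unfolding has rank ≥ 2; CP rank is at least every unfolding rank, so rank(T) ≥ 2.
In particular rank(T) ≥ 2 > 1, so T is not rank-1.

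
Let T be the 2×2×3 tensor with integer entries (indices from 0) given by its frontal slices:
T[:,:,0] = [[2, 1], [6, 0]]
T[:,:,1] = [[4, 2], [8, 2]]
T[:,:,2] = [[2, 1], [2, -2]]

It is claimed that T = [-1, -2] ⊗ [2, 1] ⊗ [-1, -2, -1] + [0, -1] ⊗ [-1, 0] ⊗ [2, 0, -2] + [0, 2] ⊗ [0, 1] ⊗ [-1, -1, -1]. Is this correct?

Reconstruct entry (1,1,2) from the claimed factors: Σₗ aₗ[1]bₗ[1]cₗ[2] = (-2)·(1)·(-1) + (-1)·(0)·(-2) + (2)·(1)·(-1) = 0, but T[1,1,2] = -2. The claim is false.

No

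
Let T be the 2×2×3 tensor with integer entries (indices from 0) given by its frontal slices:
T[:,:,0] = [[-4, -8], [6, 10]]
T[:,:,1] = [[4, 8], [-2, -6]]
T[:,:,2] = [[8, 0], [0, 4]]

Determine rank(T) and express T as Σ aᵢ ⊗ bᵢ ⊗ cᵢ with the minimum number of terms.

Lower bound: the mode-3 unfolding of T (rows indexed by k, columns by (i,j) = (0,0), (0,1), (1,0), (1,1)) is [[-4, -8, 6, 10], [4, 8, -2, -6], [8, 0, 0, 4]].
There the 3×3 minor on rows k ∈ {0, 1, 2}, columns (i,j) ∈ {(0,0), (0,1), (1,0)} is det [[-4, -8, 6], [4, 8, -2], [8, 0, 0]] = -256 ≠ 0, so this unfolding has rank ≥ 3; CP rank is at least every unfolding rank, so rank(T) ≥ 3. (This is only a lower bound: in general the CP rank may exceed every unfolding rank, so we still need to exhibit 3 rank-1 terms summing to T.)
Upper bound: T is a sum of 3 rank-1 terms, T = [0, 1] ⊗ [1, 1] ⊗ [2, 2, 4] + [1, -1] ⊗ [1, 2] ⊗ [-4, 4, 0] + [2, -1] ⊗ [1, 0] ⊗ [0, 0, 4] (written with every a and b primitive with positive leading entry and the scale carried by c; CP decompositions are not unique, and this one is verified by expanding entrywise), so rank(T) ≤ 3.
These bounds meet, so rank(T) = 3.
Check entry T[1,0,1] = -2: (1)·(1)·(2) + (-1)·(1)·(4) + (-1)·(1)·(0) = -2.

rank(T) = 3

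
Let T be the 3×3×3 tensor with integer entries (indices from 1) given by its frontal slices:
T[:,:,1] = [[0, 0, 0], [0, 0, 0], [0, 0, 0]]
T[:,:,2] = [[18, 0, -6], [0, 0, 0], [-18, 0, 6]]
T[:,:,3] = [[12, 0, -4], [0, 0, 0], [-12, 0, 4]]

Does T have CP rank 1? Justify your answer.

If T = a ⊗ b ⊗ c then every fibre of T is a multiple of the corresponding factor, so read the factors off the fibres through the nonzero entry T[1,1,2] = 18.
The mode-1 fibre T[:,1,2] = [18, 0, -18] gives a = [1, 0, -1] (primitive direction); the mode-2 fibre T[1,:,2] = [18, 0, -6] gives b = [3, 0, -1]; then c[k] = T[1,1,k] / (a[1]·b[1]) = [0, 18, 12] / 3 = [0, 6, 4].
Expanding [1, 0, -1] ⊗ [3, 0, -1] ⊗ [0, 6, 4] reproduces all 27 entries of T, so T = [1, 0, -1] ⊗ [3, 0, -1] ⊗ [0, 6, 4] and rank(T) ≤ 1.
Equivalently every frontal slice T[:,:,k] is c[k] times the rank-1 matrix [1, 0, -1] ⊗ [3, 0, -1]. So T has rank 1 (it is nonzero).

Yes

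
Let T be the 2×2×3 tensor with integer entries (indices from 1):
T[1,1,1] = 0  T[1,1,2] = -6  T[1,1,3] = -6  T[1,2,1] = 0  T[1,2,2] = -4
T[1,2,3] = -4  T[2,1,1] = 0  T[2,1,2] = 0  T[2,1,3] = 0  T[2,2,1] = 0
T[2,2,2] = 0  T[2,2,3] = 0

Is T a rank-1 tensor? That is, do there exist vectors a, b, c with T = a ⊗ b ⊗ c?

Yes

The mode-1 fibre T[:,1,2] = [-6, 0] gives a = [1, 0] (primitive direction); the mode-2 fibre T[1,:,2] = [-6, -4] gives b = [3, 2]; then c[k] = T[1,1,k] / (a[1]·b[1]) = [0, -6, -6] / 3 = [0, -2, -2].
Expanding [1, 0] ⊗ [3, 2] ⊗ [0, -2, -2] reproduces all 12 entries of T, so T = [1, 0] ⊗ [3, 2] ⊗ [0, -2, -2] and rank(T) ≤ 1.
Equivalently every frontal slice T[:,:,k] is c[k] times the rank-1 matrix [1, 0] ⊗ [3, 2]. So T has rank 1 (it is nonzero).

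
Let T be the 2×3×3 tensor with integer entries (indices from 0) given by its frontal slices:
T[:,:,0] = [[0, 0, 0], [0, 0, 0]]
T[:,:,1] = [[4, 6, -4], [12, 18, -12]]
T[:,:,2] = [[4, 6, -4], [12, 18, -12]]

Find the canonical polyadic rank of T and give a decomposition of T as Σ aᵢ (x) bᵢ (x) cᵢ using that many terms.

Lower bound: T ≠ 0 (e.g. T[0,0,1] = 4), so rank(T) ≥ 1.
Upper bound: if T = a (x) b (x) c then every fibre of T is a multiple of the corresponding factor, so read the factors off the fibres through the nonzero entry T[0,0,1] = 4.
The mode-1 fibre T[:,0,1] = [4, 12] gives a = [1, 3] (primitive direction); the mode-2 fibre T[0,:,1] = [4, 6, -4] gives b = [2, 3, -2]; then c[k] = T[0,0,k] / (a[0]·b[0]) = [0, 4, 4] / 2 = [0, 2, 2].
Expanding [1, 3] (x) [2, 3, -2] (x) [0, 2, 2] reproduces all 18 entries of T, so T = [1, 3] (x) [2, 3, -2] (x) [0, 2, 2] and rank(T) ≤ 1.
These bounds meet, so rank(T) = 1.

rank(T) = 1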